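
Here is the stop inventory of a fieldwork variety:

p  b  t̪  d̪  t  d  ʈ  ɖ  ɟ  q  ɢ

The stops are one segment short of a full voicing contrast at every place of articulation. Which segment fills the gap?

/c/

Voiceless: /p/ (bilabial), /t̪/ (dental), /t/ (alveolar), /ʈ/ (retroflex), /q/ (uvular).
Voiced: /b/ (bilabial), /d̪/ (dental), /d/ (alveolar), /ɖ/ (retroflex), /ɟ/ (palatal), /ɢ/ (uvular).
The palatal row has no voiceless member, so the gap is the voiceless palatal stop /c/.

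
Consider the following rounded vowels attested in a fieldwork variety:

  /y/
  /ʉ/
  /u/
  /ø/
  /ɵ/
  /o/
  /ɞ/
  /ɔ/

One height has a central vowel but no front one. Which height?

height            front     central   back    
high              y         ʉ         u       
high-mid          ø         ɵ         o       
low-mid           —         ɞ         ɔ       
Every height has a front member except low-mid, where /œ/ would be expected.

low-mid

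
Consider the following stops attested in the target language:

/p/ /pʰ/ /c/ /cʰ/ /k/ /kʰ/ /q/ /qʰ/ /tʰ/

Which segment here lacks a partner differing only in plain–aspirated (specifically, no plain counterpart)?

/tʰ/

Bilabial: /p/ ~ /pʰ/
Palatal: /c/ ~ /cʰ/
Velar: /k/ ~ /kʰ/
Uvular: /q/ ~ /qʰ/
Alveolar: only /tʰ/ (aspirated); no plain partner.
So /tʰ/ is the unpaired segment.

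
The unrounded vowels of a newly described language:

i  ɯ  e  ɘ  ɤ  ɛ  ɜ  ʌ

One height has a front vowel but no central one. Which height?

Front: /i/ (high), /e/ (high-mid), /ɛ/ (low-mid).
Central: /ɘ/ (high-mid), /ɜ/ (low-mid).
Back: /ɯ/ (high), /ɤ/ (high-mid), /ʌ/ (low-mid).
Every height has a central member except high, where /ɨ/ would be expected.

high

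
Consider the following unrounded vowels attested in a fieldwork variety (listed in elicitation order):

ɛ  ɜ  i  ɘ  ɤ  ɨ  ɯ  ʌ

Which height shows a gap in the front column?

high-mid

Front: /i/ (high), /ɛ/ (low-mid).
Central: /ɨ/ (high), /ɘ/ (high-mid), /ɜ/ (low-mid).
Back: /ɯ/ (high), /ɤ/ (high-mid), /ʌ/ (low-mid).
Every height has a front member except high-mid, where /e/ would be expected.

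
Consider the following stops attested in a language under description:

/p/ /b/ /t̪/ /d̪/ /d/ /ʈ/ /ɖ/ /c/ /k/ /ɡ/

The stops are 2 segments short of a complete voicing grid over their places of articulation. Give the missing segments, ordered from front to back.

/t/, /ɟ/

Voiceless: /p/ (bilabial), /t̪/ (dental), /ʈ/ (retroflex), /c/ (palatal), /k/ (velar).
Voiced: /b/ (bilabial), /d̪/ (dental), /d/ (alveolar), /ɖ/ (retroflex), /ɡ/ (velar).
Gaps, from front to back: alveolar lacks voiceless (/t/); palatal lacks voiced (/ɟ/).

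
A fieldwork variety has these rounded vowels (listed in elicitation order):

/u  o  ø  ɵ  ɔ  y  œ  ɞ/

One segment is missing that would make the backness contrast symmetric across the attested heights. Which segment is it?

height            front     central   back    
high              y         —         u       
high-mid          ø         ɵ         o       
low-mid           œ         ɞ         ɔ       
The high row has no central member, so the gap is the high central rounded vowel /ʉ/.

/ʉ/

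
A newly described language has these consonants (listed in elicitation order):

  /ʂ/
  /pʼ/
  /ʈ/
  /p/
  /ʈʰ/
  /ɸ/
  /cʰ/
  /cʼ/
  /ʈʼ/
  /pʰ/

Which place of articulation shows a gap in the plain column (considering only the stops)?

palatal

Plain: /p/ (bilabial), /ʈ/ (retroflex).
Aspirated: /pʰ/ (bilabial), /ʈʰ/ (retroflex), /cʰ/ (palatal).
Ejective: /pʼ/ (bilabial), /ʈʼ/ (retroflex), /cʼ/ (palatal).
Every place of articulation has a plain member except palatal, where /c/ would be expected.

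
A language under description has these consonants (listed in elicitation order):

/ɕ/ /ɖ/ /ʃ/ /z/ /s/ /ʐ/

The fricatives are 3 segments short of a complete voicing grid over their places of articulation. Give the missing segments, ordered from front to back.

Voiceless: /s/ (alveolar), /ʃ/ (postalveolar), /ɕ/ (alveolo-palatal).
Voiced: /z/ (alveolar), /ʐ/ (retroflex).
Gaps, from front to back: postalveolar lacks voiced (/ʒ/); retroflex lacks voiceless (/ʂ/); alveolo-palatal lacks voiced (/ʑ/).

/ʒ/, /ʂ/, /ʑ/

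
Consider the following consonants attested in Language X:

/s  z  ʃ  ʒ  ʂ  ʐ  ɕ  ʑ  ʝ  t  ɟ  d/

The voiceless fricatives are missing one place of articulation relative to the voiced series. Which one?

palatal

alveolar: voiceless /s/, voiced /z/.
postalveolar: voiceless /ʃ/, voiced /ʒ/.
retroflex: voiceless /ʂ/, voiced /ʐ/.
alveolo-palatal: voiceless /ɕ/, voiced /ʑ/.
palatal: voiceless —, voiced /ʝ/.
Every place of articulation has a voiceless member except palatal, where /ç/ would be expected.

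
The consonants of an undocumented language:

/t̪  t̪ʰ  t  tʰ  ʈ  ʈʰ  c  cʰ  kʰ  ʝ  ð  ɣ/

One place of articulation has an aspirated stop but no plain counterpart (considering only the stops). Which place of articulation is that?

velar

place of articulation  plain     aspirated
dental            t̪        t̪ʰ     
alveolar          t         tʰ      
retroflex         ʈ         ʈʰ      
palatal           c         cʰ      
velar             —         kʰ      
Every place of articulation has a plain member except velar, where /k/ would be expected.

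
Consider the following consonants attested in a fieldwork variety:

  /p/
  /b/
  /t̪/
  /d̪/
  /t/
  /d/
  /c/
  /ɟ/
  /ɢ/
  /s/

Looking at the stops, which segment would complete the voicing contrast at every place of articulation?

/q/

Voiceless: /p/ (bilabial), /t̪/ (dental), /t/ (alveolar), /c/ (palatal).
Voiced: /b/ (bilabial), /d̪/ (dental), /d/ (alveolar), /ɟ/ (palatal), /ɢ/ (uvular).
The uvular row has no voiceless member, so the gap is the voiceless uvular stop /q/.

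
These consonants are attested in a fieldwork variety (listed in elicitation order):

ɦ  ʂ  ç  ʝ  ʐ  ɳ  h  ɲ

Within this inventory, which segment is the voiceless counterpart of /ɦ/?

/ɦ/ is a voiced glottal fricative.
The voiceless counterpart is a voiceless glottal fricative — in this inventory, /h/.

/h/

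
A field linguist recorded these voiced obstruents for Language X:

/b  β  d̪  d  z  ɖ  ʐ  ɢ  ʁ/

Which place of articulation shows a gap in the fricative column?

place of articulation  stop      fricative
bilabial          b         β       
dental            d̪        —       
alveolar          d         z       
retroflex         ɖ         ʐ       
uvular            ɢ         ʁ       
Every place of articulation has a fricative member except dental, where /ð/ would be expected.

dental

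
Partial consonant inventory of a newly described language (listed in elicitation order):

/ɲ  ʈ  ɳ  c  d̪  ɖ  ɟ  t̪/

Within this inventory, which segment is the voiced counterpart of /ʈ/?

/ɖ/

/ʈ/ is a voiceless retroflex stop.
The voiced counterpart is a voiced retroflex stop — in this inventory, /ɖ/.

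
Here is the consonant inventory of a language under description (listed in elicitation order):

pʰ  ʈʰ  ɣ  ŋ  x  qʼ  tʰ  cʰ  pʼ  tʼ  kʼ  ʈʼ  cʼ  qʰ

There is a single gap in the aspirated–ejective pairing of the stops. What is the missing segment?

Aspirated: /pʰ/ (bilabial), /tʰ/ (alveolar), /ʈʰ/ (retroflex), /cʰ/ (palatal), /qʰ/ (uvular).
Ejective: /pʼ/ (bilabial), /tʼ/ (alveolar), /ʈʼ/ (retroflex), /cʼ/ (palatal), /kʼ/ (velar), /qʼ/ (uvular).
The velar row has no aspirated member, so the gap is the aspirated velar stop /kʰ/.

/kʰ/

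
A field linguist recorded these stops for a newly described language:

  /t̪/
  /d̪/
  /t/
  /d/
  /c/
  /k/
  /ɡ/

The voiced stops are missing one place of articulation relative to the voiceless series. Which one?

Voiceless: /t̪/ (dental), /t/ (alveolar), /c/ (palatal), /k/ (velar).
Voiced: /d̪/ (dental), /d/ (alveolar), /ɡ/ (velar).
Every place of articulation has a voiced member except palatal, where /ɟ/ would be expected.

palatal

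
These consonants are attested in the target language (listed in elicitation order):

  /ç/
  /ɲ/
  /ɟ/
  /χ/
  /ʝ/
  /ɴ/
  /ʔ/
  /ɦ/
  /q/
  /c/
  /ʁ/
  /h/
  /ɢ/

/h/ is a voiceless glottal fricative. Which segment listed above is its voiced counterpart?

The voiced counterpart is a voiced glottal fricative — in this inventory, /ɦ/.

/ɦ/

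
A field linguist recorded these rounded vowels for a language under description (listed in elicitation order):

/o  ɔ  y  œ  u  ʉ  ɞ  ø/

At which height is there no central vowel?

Front: /y/ (high), /ø/ (high-mid), /œ/ (low-mid).
Central: /ʉ/ (high), /ɞ/ (low-mid).
Back: /u/ (high), /o/ (high-mid), /ɔ/ (low-mid).
Every height has a central member except high-mid, where /ɵ/ would be expected.

high-mid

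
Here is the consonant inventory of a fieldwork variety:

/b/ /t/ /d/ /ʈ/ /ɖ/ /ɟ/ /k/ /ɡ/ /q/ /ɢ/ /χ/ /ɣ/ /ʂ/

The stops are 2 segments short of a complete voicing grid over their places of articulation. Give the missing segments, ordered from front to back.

place of articulation  voiceless  voiced  
bilabial          —         b       
alveolar          t         d       
retroflex         ʈ         ɖ       
palatal           —         ɟ       
velar             k         ɡ       
uvular            q         ɢ       
Gaps, from front to back: bilabial lacks voiceless (/p/); palatal lacks voiceless (/c/).

/p/, /c/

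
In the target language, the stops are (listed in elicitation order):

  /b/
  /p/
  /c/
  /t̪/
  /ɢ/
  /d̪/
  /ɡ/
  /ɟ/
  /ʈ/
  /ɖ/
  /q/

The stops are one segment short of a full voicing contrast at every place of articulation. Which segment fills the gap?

/k/

Voiceless: /p/ (bilabial), /t̪/ (dental), /ʈ/ (retroflex), /c/ (palatal), /q/ (uvular).
Voiced: /b/ (bilabial), /d̪/ (dental), /ɖ/ (retroflex), /ɟ/ (palatal), /ɡ/ (velar), /ɢ/ (uvular).
The velar row has no voiceless member, so the gap is the voiceless velar stop /k/.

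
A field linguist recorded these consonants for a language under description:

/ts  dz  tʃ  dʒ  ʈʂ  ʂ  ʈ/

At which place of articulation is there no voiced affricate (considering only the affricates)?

retroflex

Voiceless: /ts/ (alveolar), /tʃ/ (postalveolar), /ʈʂ/ (retroflex).
Voiced: /dz/ (alveolar), /dʒ/ (postalveolar).
Every place of articulation has a voiced member except retroflex, where /ɖʐ/ would be expected.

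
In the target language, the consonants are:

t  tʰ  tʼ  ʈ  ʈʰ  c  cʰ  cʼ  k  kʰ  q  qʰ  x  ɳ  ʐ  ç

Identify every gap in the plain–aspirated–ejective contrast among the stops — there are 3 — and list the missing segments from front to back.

place of articulation  plain     aspirated  ejective
alveolar          t         tʰ        tʼ      
retroflex         ʈ         ʈʰ        —       
palatal           c         cʰ        cʼ      
velar             k         kʰ        —       
uvular            q         qʰ        —       
Gaps, from front to back: retroflex lacks ejective (/ʈʼ/); velar lacks ejective (/kʼ/); uvular lacks ejective (/qʼ/).

/ʈʼ/, /kʼ/, /qʼ/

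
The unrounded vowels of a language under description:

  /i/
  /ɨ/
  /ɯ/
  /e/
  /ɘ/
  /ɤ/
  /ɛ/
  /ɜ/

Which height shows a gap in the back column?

low-mid

Front: /i/ (high), /e/ (high-mid), /ɛ/ (low-mid).
Central: /ɨ/ (high), /ɘ/ (high-mid), /ɜ/ (low-mid).
Back: /ɯ/ (high), /ɤ/ (high-mid).
Every height has a back member except low-mid, where /ʌ/ would be expected.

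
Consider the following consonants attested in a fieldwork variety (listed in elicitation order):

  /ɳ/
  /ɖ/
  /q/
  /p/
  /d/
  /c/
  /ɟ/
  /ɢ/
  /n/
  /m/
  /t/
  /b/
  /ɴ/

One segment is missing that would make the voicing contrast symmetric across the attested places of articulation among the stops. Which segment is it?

bilabial: voiceless /p/, voiced /b/.
alveolar: voiceless /t/, voiced /d/.
retroflex: voiceless —, voiced /ɖ/.
palatal: voiceless /c/, voiced /ɟ/.
uvular: voiceless /q/, voiced /ɢ/.
The retroflex row has no voiceless member, so the gap is the voiceless retroflex stop /ʈ/.

/ʈ/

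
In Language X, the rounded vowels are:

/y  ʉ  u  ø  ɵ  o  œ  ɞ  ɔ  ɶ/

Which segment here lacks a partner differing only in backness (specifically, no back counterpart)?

High: /y/ ~ /ʉ/ ~ /u/
High-mid: /ø/ ~ /ɵ/ ~ /o/
Low-mid: /œ/ ~ /ɞ/ ~ /ɔ/
Low: only /ɶ/ (front); no back partner.
So /ɶ/ is the unpaired segment.

/ɶ/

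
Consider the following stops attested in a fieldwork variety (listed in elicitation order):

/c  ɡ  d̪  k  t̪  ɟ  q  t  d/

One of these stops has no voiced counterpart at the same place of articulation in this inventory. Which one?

Dental: /t̪/ ~ /d̪/
Alveolar: /t/ ~ /d/
Palatal: /c/ ~ /ɟ/
Velar: /k/ ~ /ɡ/
Uvular: only /q/ (voiceless); no voiced partner.
So /q/ is the unpaired segment.

/q/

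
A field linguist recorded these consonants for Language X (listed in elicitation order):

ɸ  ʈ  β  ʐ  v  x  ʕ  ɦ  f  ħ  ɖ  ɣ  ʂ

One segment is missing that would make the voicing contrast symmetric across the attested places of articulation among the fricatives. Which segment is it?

/h/

place of articulation  voiceless  voiced  
bilabial          ɸ         β       
labiodental       f         v       
retroflex         ʂ         ʐ       
velar             x         ɣ       
pharyngeal        ħ         ʕ       
glottal           —         ɦ       
The glottal row has no voiceless member, so the gap is the voiceless glottal fricative /h/.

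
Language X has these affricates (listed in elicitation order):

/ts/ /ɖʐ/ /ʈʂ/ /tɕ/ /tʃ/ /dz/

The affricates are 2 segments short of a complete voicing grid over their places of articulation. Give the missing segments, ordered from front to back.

/dʒ/, /dʑ/

place of articulation  voiceless  voiced  
alveolar          ts        dz      
postalveolar      tʃ        —       
retroflex         ʈʂ        ɖʐ      
alveolo-palatal   tɕ        —       
Gaps, from front to back: postalveolar lacks voiced (/dʒ/); alveolo-palatal lacks voiced (/dʑ/).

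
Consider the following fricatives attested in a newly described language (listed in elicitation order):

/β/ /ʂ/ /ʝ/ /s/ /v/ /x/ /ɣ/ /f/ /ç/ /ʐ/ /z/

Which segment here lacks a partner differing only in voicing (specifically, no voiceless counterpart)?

/β/

Labiodental: /f/ ~ /v/
Alveolar: /s/ ~ /z/
Retroflex: /ʂ/ ~ /ʐ/
Palatal: /ç/ ~ /ʝ/
Velar: /x/ ~ /ɣ/
Bilabial: only /β/ (voiced); no voiceless partner.
So /β/ is the unpaired segment.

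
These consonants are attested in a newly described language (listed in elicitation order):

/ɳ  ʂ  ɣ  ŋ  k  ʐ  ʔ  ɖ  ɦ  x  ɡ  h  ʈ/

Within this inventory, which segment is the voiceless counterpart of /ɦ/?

/h/

/ɦ/ is a voiced glottal fricative.
The voiceless counterpart is a voiceless glottal fricative — in this inventory, /h/.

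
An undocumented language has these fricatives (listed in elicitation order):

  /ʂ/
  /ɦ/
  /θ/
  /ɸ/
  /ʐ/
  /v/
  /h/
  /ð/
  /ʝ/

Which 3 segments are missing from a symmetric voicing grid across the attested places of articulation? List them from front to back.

Voiceless: /ɸ/ (bilabial), /θ/ (dental), /ʂ/ (retroflex), /h/ (glottal).
Voiced: /v/ (labiodental), /ð/ (dental), /ʐ/ (retroflex), /ʝ/ (palatal), /ɦ/ (glottal).
Gaps, from front to back: bilabial lacks voiced (/β/); labiodental lacks voiceless (/f/); palatal lacks voiceless (/ç/).

/β/, /f/, /ç/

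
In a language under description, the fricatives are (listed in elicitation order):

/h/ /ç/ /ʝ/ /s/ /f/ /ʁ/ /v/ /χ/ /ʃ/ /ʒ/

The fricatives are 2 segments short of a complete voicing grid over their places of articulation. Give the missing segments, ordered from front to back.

labiodental: voiceless /f/, voiced /v/.
alveolar: voiceless /s/, voiced —.
postalveolar: voiceless /ʃ/, voiced /ʒ/.
palatal: voiceless /ç/, voiced /ʝ/.
uvular: voiceless /χ/, voiced /ʁ/.
glottal: voiceless /h/, voiced —.
Gaps, from front to back: alveolar lacks voiced (/z/); glottal lacks voiced (/ɦ/).

/z/, /ɦ/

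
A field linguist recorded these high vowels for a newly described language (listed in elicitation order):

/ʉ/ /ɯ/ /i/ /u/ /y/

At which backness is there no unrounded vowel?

Unrounded: /i/ (front), /ɯ/ (back).
Rounded: /y/ (front), /ʉ/ (central), /u/ (back).
Every backness has an unrounded member except central, where /ɨ/ would be expected.

central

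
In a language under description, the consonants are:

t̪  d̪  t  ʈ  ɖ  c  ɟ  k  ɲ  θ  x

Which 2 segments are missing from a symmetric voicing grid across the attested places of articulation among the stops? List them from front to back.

place of articulation  voiceless  voiced  
dental            t̪        d̪      
alveolar          t         —       
retroflex         ʈ         ɖ       
palatal           c         ɟ       
velar             k         —       
Gaps, from front to back: alveolar lacks voiced (/d/); velar lacks voiced (/ɡ/).

/d/, /ɡ/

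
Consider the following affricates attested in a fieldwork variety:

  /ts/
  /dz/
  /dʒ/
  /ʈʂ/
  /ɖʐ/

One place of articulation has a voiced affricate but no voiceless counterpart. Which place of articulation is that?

postalveolar

alveolar: voiceless /ts/, voiced /dz/.
postalveolar: voiceless —, voiced /dʒ/.
retroflex: voiceless /ʈʂ/, voiced /ɖʐ/.
Every place of articulation has a voiceless member except postalveolar, where /tʃ/ would be expected.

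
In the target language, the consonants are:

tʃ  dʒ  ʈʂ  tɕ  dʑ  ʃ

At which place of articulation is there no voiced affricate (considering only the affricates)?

postalveolar: voiceless /tʃ/, voiced /dʒ/.
retroflex: voiceless /ʈʂ/, voiced —.
alveolo-palatal: voiceless /tɕ/, voiced /dʑ/.
Every place of articulation has a voiced member except retroflex, where /ɖʐ/ would be expected.

retroflex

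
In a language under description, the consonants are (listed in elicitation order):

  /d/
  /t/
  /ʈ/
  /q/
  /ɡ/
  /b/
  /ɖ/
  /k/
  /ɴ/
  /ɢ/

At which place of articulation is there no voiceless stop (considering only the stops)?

Voiceless: /t/ (alveolar), /ʈ/ (retroflex), /k/ (velar), /q/ (uvular).
Voiced: /b/ (bilabial), /d/ (alveolar), /ɖ/ (retroflex), /ɡ/ (velar), /ɢ/ (uvular).
Every place of articulation has a voiceless member except bilabial, where /p/ would be expected.

bilabial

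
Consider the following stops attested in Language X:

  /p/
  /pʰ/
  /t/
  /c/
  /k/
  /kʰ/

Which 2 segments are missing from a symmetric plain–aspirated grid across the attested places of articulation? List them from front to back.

/tʰ/, /cʰ/

bilabial: plain /p/, aspirated /pʰ/.
alveolar: plain /t/, aspirated —.
palatal: plain /c/, aspirated —.
velar: plain /k/, aspirated /kʰ/.
Gaps, from front to back: alveolar lacks aspirated (/tʰ/); palatal lacks aspirated (/cʰ/).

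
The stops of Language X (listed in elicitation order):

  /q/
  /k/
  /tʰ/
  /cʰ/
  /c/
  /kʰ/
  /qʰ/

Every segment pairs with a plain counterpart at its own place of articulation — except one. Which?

/tʰ/

Palatal: /c/ ~ /cʰ/
Velar: /k/ ~ /kʰ/
Uvular: /q/ ~ /qʰ/
Alveolar: only /tʰ/ (aspirated); no plain partner.
So /tʰ/ is the unpaired segment.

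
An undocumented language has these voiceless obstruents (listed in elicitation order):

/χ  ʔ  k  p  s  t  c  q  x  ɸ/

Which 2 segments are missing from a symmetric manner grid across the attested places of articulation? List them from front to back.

Stop: /p/ (bilabial), /t/ (alveolar), /c/ (palatal), /k/ (velar), /q/ (uvular), /ʔ/ (glottal).
Fricative: /ɸ/ (bilabial), /s/ (alveolar), /x/ (velar), /χ/ (uvular).
Gaps, from front to back: palatal lacks fricative (/ç/); glottal lacks fricative (/h/).

/ç/, /h/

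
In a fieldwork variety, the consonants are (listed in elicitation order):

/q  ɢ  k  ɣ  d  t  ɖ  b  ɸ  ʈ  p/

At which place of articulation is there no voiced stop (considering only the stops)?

velar

place of articulation  voiceless  voiced  
bilabial          p         b       
alveolar          t         d       
retroflex         ʈ         ɖ       
velar             k         —       
uvular            q         ɢ       
Every place of articulation has a voiced member except velar, where /ɡ/ would be expected.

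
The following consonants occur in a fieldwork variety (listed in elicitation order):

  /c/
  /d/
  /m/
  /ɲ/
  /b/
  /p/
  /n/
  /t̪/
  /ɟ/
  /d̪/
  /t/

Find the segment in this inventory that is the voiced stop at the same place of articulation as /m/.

/m/ is a bilabial nasal.
The voiced stop at the same place is a voiced bilabial stop — in this inventory, /b/.

/b/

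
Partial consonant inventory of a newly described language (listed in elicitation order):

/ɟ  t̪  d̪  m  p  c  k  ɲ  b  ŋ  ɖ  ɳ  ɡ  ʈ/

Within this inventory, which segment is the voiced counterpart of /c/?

/c/ is a voiceless palatal stop.
The voiced counterpart is a voiced palatal stop — in this inventory, /ɟ/.

/ɟ/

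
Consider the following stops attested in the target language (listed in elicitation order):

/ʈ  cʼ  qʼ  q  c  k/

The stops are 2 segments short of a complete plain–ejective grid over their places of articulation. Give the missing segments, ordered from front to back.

/ʈʼ/, /kʼ/

retroflex: plain /ʈ/, ejective —.
palatal: plain /c/, ejective /cʼ/.
velar: plain /k/, ejective —.
uvular: plain /q/, ejective /qʼ/.
Gaps, from front to back: retroflex lacks ejective (/ʈʼ/); velar lacks ejective (/kʼ/).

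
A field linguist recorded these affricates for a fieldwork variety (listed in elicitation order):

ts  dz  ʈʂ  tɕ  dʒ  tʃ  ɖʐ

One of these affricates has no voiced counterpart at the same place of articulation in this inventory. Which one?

/tɕ/

Alveolar: /ts/ ~ /dz/
Postalveolar: /tʃ/ ~ /dʒ/
Retroflex: /ʈʂ/ ~ /ɖʐ/
Alveolo-palatal: only /tɕ/ (voiceless); no voiced partner.
So /tɕ/ is the unpaired segment.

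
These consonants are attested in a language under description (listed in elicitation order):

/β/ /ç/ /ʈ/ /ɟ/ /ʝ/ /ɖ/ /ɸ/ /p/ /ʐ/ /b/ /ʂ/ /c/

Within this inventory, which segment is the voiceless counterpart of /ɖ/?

/ʈ/

/ɖ/ is a voiced retroflex stop.
The voiceless counterpart is a voiceless retroflex stop — in this inventory, /ʈ/.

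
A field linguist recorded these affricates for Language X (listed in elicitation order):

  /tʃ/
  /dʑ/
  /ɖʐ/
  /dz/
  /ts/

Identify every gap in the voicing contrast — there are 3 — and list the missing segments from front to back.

alveolar: voiceless /ts/, voiced /dz/.
postalveolar: voiceless /tʃ/, voiced —.
retroflex: voiceless —, voiced /ɖʐ/.
alveolo-palatal: voiceless —, voiced /dʑ/.
Gaps, from front to back: postalveolar lacks voiced (/dʒ/); retroflex lacks voiceless (/ʈʂ/); alveolo-palatal lacks voiceless (/tɕ/).

/dʒ/, /ʈʂ/, /tɕ/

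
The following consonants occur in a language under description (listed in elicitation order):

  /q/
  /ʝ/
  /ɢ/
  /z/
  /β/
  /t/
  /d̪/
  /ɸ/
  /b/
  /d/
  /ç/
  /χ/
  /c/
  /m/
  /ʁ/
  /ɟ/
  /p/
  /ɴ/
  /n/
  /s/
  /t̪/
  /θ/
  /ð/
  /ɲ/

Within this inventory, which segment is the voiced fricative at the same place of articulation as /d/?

/z/

/d/ is a voiced alveolar stop.
The voiced fricative at the same place is a voiced alveolar fricative — in this inventory, /z/.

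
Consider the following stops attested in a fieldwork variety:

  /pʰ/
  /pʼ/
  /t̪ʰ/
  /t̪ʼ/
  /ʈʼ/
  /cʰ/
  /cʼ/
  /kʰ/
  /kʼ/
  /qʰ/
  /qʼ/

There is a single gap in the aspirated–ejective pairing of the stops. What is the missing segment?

place of articulation  aspirated  ejective
bilabial          pʰ        pʼ      
dental            t̪ʰ       t̪ʼ     
retroflex         —         ʈʼ      
palatal           cʰ        cʼ      
velar             kʰ        kʼ      
uvular            qʰ        qʼ      
The retroflex row has no aspirated member, so the gap is the aspirated retroflex stop /ʈʰ/.

/ʈʰ/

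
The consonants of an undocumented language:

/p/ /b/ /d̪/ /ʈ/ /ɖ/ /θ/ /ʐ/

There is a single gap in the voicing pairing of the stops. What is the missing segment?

place of articulation  voiceless  voiced  
bilabial          p         b       
dental            —         d̪      
retroflex         ʈ         ɖ       
The dental row has no voiceless member, so the gap is the voiceless dental stop /t̪/.

/t̪/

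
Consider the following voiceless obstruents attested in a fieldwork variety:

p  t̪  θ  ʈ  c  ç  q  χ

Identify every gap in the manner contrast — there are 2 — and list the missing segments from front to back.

place of articulation  stop      fricative
bilabial          p         —       
dental            t̪        θ       
retroflex         ʈ         —       
palatal           c         ç       
uvular            q         χ       
Gaps, from front to back: bilabial lacks fricative (/ɸ/); retroflex lacks fricative (/ʂ/).

/ɸ/, /ʂ/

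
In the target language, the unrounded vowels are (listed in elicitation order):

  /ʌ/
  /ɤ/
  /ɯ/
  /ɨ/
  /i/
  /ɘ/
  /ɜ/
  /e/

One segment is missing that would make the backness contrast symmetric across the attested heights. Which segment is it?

/ɛ/

Front: /i/ (high), /e/ (high-mid).
Central: /ɨ/ (high), /ɘ/ (high-mid), /ɜ/ (low-mid).
Back: /ɯ/ (high), /ɤ/ (high-mid), /ʌ/ (low-mid).
The low-mid row has no front member, so the gap is the low-mid front unrounded vowel /ɛ/.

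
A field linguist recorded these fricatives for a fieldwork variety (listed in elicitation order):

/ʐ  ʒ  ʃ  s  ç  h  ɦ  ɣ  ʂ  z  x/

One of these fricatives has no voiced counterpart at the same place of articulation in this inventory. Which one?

Alveolar: /s/ ~ /z/
Postalveolar: /ʃ/ ~ /ʒ/
Retroflex: /ʂ/ ~ /ʐ/
Velar: /x/ ~ /ɣ/
Glottal: /h/ ~ /ɦ/
Palatal: only /ç/ (voiceless); no voiced partner.
So /ç/ is the unpaired segment.

/ç/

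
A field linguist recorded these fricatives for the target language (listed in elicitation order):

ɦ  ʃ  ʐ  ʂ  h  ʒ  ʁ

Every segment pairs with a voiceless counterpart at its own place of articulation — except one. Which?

Postalveolar: /ʃ/ ~ /ʒ/
Retroflex: /ʂ/ ~ /ʐ/
Glottal: /h/ ~ /ɦ/
Uvular: only /ʁ/ (voiced); no voiceless partner.
So /ʁ/ is the unpaired segment.

/ʁ/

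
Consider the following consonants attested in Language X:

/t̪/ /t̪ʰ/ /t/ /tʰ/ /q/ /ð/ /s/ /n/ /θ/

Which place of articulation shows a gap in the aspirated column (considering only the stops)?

Plain: /t̪/ (dental), /t/ (alveolar), /q/ (uvular).
Aspirated: /t̪ʰ/ (dental), /tʰ/ (alveolar).
Every place of articulation has an aspirated member except uvular, where /qʰ/ would be expected.

uvular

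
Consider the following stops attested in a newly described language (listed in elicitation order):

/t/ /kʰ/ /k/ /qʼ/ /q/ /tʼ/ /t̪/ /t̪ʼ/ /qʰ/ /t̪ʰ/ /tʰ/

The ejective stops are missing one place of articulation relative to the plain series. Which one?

Plain: /t̪/ (dental), /t/ (alveolar), /k/ (velar), /q/ (uvular).
Aspirated: /t̪ʰ/ (dental), /tʰ/ (alveolar), /kʰ/ (velar), /qʰ/ (uvular).
Ejective: /t̪ʼ/ (dental), /tʼ/ (alveolar), /qʼ/ (uvular).
Every place of articulation has an ejective member except velar, where /kʼ/ would be expected.

velar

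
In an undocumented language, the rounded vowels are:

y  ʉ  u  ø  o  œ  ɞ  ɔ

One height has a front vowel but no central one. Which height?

Front: /y/ (high), /ø/ (high-mid), /œ/ (low-mid).
Central: /ʉ/ (high), /ɞ/ (low-mid).
Back: /u/ (high), /o/ (high-mid), /ɔ/ (low-mid).
Every height has a central member except high-mid, where /ɵ/ would be expected.

high-mid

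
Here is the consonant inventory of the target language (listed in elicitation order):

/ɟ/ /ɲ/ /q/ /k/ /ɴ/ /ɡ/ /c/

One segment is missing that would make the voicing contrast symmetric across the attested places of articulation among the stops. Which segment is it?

/ɢ/

Voiceless: /c/ (palatal), /k/ (velar), /q/ (uvular).
Voiced: /ɟ/ (palatal), /ɡ/ (velar).
The uvular row has no voiced member, so the gap is the voiced uvular stop /ɢ/.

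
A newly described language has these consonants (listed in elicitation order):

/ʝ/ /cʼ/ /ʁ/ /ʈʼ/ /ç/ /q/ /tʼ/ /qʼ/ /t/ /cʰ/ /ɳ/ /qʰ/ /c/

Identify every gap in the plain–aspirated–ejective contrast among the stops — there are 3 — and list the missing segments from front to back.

alveolar: plain /t/, aspirated —, ejective /tʼ/.
retroflex: plain —, aspirated —, ejective /ʈʼ/.
palatal: plain /c/, aspirated /cʰ/, ejective /cʼ/.
uvular: plain /q/, aspirated /qʰ/, ejective /qʼ/.
Gaps, from front to back: alveolar lacks aspirated (/tʰ/); retroflex lacks plain (/ʈ/); retroflex lacks aspirated (/ʈʰ/).

/tʰ/, /ʈ/, /ʈʰ/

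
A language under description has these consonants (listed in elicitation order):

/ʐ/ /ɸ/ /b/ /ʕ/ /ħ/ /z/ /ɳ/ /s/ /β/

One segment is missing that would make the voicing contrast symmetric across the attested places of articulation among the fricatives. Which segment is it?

place of articulation  voiceless  voiced  
bilabial          ɸ         β       
alveolar          s         z       
retroflex         —         ʐ       
pharyngeal        ħ         ʕ       
The retroflex row has no voiceless member, so the gap is the voiceless retroflex fricative /ʂ/.

/ʂ/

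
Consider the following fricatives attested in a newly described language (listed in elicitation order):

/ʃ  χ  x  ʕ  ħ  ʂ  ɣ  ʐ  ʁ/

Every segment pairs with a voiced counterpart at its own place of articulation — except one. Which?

Retroflex: /ʂ/ ~ /ʐ/
Velar: /x/ ~ /ɣ/
Uvular: /χ/ ~ /ʁ/
Pharyngeal: /ħ/ ~ /ʕ/
Postalveolar: only /ʃ/ (voiceless); no voiced partner.
So /ʃ/ is the unpaired segment.

/ʃ/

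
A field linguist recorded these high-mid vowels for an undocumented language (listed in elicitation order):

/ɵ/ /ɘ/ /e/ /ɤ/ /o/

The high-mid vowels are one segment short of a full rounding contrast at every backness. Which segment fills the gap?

front: unrounded /e/, rounded —.
central: unrounded /ɘ/, rounded /ɵ/.
back: unrounded /ɤ/, rounded /o/.
The front row has no rounded member, so the gap is the front rounded vowel /ø/.

/ø/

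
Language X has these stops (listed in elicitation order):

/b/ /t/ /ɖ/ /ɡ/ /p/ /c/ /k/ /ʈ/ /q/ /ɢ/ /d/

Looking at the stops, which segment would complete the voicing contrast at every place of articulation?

/ɟ/

bilabial: voiceless /p/, voiced /b/.
alveolar: voiceless /t/, voiced /d/.
retroflex: voiceless /ʈ/, voiced /ɖ/.
palatal: voiceless /c/, voiced —.
velar: voiceless /k/, voiced /ɡ/.
uvular: voiceless /q/, voiced /ɢ/.
The palatal row has no voiced member, so the gap is the voiced palatal stop /ɟ/.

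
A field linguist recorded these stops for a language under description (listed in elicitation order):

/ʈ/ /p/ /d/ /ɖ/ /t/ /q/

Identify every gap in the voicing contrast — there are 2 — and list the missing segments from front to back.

/b/, /ɢ/

place of articulation  voiceless  voiced  
bilabial          p         —       
alveolar          t         d       
retroflex         ʈ         ɖ       
uvular            q         —       
Gaps, from front to back: bilabial lacks voiced (/b/); uvular lacks voiced (/ɢ/).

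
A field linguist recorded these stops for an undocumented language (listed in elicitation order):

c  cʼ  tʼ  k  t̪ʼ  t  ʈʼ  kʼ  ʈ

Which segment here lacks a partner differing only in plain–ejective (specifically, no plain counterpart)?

Alveolar: /t/ ~ /tʼ/
Retroflex: /ʈ/ ~ /ʈʼ/
Palatal: /c/ ~ /cʼ/
Velar: /k/ ~ /kʼ/
Dental: only /t̪ʼ/ (ejective); no plain partner.
So /t̪ʼ/ is the unpaired segment.

/t̪ʼ/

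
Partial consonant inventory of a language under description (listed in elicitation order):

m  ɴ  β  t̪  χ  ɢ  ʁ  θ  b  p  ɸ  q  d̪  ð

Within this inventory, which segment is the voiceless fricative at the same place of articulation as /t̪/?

/θ/

/t̪/ is a voiceless dental stop.
The voiceless fricative at the same place is a voiceless dental fricative — in this inventory, /θ/.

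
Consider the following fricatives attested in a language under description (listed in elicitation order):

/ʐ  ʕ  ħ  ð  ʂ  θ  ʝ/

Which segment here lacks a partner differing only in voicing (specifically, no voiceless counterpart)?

Dental: /θ/ ~ /ð/
Retroflex: /ʂ/ ~ /ʐ/
Pharyngeal: /ħ/ ~ /ʕ/
Palatal: only /ʝ/ (voiced); no voiceless partner.
So /ʝ/ is the unpaired segment.

/ʝ/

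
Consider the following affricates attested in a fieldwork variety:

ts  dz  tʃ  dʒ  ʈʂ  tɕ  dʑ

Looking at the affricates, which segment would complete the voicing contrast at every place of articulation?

/ɖʐ/

Voiceless: /ts/ (alveolar), /tʃ/ (postalveolar), /ʈʂ/ (retroflex), /tɕ/ (alveolo-palatal).
Voiced: /dz/ (alveolar), /dʒ/ (postalveolar), /dʑ/ (alveolo-palatal).
The retroflex row has no voiced member, so the gap is the voiced retroflex affricate /ɖʐ/.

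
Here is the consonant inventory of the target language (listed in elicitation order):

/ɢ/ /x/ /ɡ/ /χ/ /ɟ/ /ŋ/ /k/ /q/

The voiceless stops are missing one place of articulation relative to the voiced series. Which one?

place of articulation  voiceless  voiced  
palatal           —         ɟ       
velar             k         ɡ       
uvular            q         ɢ       
Every place of articulation has a voiceless member except palatal, where /c/ would be expected.

palatal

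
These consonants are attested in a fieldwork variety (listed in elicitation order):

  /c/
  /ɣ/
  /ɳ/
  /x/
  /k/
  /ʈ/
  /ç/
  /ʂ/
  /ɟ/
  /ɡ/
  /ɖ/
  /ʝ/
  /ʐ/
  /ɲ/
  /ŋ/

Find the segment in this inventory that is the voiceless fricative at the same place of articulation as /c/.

/ç/

/c/ is a voiceless palatal stop.
The voiceless fricative at the same place is a voiceless palatal fricative — in this inventory, /ç/.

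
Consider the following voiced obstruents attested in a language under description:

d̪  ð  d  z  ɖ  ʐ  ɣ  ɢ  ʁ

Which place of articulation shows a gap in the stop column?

velar

place of articulation  stop      fricative
dental            d̪        ð       
alveolar          d         z       
retroflex         ɖ         ʐ       
velar             —         ɣ       
uvular            ɢ         ʁ       
Every place of articulation has a stop member except velar, where /ɡ/ would be expected.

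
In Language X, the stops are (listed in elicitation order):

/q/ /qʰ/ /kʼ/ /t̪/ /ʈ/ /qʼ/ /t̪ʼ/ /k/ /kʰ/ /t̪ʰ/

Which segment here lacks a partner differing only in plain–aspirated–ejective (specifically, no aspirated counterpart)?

/ʈ/

Dental: /t̪/ ~ /t̪ʰ/ ~ /t̪ʼ/
Velar: /k/ ~ /kʰ/ ~ /kʼ/
Uvular: /q/ ~ /qʰ/ ~ /qʼ/
Retroflex: only /ʈ/ (plain); no aspirated partner.
So /ʈ/ is the unpaired segment.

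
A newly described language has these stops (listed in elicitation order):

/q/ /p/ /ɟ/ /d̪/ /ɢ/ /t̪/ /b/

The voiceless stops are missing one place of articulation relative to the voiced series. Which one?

place of articulation  voiceless  voiced  
bilabial          p         b       
dental            t̪        d̪      
palatal           —         ɟ       
uvular            q         ɢ       
Every place of articulation has a voiceless member except palatal, where /c/ would be expected.

palatal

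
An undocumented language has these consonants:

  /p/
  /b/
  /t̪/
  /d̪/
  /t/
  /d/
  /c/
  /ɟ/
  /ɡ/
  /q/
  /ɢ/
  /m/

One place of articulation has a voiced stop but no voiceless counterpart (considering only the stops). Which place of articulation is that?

bilabial: voiceless /p/, voiced /b/.
dental: voiceless /t̪/, voiced /d̪/.
alveolar: voiceless /t/, voiced /d/.
palatal: voiceless /c/, voiced /ɟ/.
velar: voiceless —, voiced /ɡ/.
uvular: voiceless /q/, voiced /ɢ/.
Every place of articulation has a voiceless member except velar, where /k/ would be expected.

velar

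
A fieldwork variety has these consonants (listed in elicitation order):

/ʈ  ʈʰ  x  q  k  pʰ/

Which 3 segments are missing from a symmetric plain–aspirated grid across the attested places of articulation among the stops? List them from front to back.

Plain: /ʈ/ (retroflex), /k/ (velar), /q/ (uvular).
Aspirated: /pʰ/ (bilabial), /ʈʰ/ (retroflex).
Gaps, from front to back: bilabial lacks plain (/p/); velar lacks aspirated (/kʰ/); uvular lacks aspirated (/qʰ/).

/p/, /kʰ/, /qʰ/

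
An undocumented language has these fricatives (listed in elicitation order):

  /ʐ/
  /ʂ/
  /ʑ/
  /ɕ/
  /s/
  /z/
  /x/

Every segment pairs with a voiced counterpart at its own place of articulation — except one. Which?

Alveolar: /s/ ~ /z/
Retroflex: /ʂ/ ~ /ʐ/
Alveolo-palatal: /ɕ/ ~ /ʑ/
Velar: only /x/ (voiceless); no voiced partner.
So /x/ is the unpaired segment.

/x/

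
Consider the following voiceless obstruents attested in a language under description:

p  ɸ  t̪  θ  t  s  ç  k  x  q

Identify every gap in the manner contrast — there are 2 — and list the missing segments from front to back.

/c/, /χ/

bilabial: stop /p/, fricative /ɸ/.
dental: stop /t̪/, fricative /θ/.
alveolar: stop /t/, fricative /s/.
palatal: stop —, fricative /ç/.
velar: stop /k/, fricative /x/.
uvular: stop /q/, fricative —.
Gaps, from front to back: palatal lacks stop (/c/); uvular lacks fricative (/χ/).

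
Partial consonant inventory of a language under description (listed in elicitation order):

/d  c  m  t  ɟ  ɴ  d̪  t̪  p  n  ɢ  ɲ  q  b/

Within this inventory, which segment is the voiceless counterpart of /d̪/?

/t̪/

/d̪/ is a voiced dental stop.
The voiceless counterpart is a voiceless dental stop — in this inventory, /t̪/.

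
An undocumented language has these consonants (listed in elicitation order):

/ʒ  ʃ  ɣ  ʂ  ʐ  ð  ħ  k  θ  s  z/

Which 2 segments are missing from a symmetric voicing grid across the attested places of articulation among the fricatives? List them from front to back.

Voiceless: /θ/ (dental), /s/ (alveolar), /ʃ/ (postalveolar), /ʂ/ (retroflex), /ħ/ (pharyngeal).
Voiced: /ð/ (dental), /z/ (alveolar), /ʒ/ (postalveolar), /ʐ/ (retroflex), /ɣ/ (velar).
Gaps, from front to back: velar lacks voiceless (/x/); pharyngeal lacks voiced (/ʕ/).

/x/, /ʕ/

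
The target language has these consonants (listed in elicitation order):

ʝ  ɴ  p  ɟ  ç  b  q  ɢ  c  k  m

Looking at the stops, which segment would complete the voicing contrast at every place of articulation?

/ɡ/

Voiceless: /p/ (bilabial), /c/ (palatal), /k/ (velar), /q/ (uvular).
Voiced: /b/ (bilabial), /ɟ/ (palatal), /ɢ/ (uvular).
The velar row has no voiced member, so the gap is the voiced velar stop /ɡ/.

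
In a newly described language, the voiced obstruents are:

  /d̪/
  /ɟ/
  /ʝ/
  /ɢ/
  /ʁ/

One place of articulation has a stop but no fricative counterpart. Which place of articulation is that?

dental

place of articulation  stop      fricative
dental            d̪        —       
palatal           ɟ         ʝ       
uvular            ɢ         ʁ       
Every place of articulation has a fricative member except dental, where /ð/ would be expected.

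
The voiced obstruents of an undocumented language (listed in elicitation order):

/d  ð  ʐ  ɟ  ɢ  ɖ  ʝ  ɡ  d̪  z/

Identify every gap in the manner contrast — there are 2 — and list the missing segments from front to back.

/ɣ/, /ʁ/

place of articulation  stop      fricative
dental            d̪        ð       
alveolar          d         z       
retroflex         ɖ         ʐ       
palatal           ɟ         ʝ       
velar             ɡ         —       
uvular            ɢ         —       
Gaps, from front to back: velar lacks fricative (/ɣ/); uvular lacks fricative (/ʁ/).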